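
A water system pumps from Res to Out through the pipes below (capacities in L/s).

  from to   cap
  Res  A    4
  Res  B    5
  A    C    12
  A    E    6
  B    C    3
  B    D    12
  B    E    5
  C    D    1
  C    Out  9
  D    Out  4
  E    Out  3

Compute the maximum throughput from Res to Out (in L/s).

Augment Res→A→C→Out: bottleneck 4, flow now 4.
Augment Res→B→C→Out: bottleneck 3, flow now 7.
Augment Res→B→D→Out: bottleneck 2, flow now 9.
No augmenting path remains; maximum flow = 9.
In the residual graph, reachable from Res: {Res}.
Min-cut edges: Res→A (4), Res→B (5); capacity 4 + 5 = 9.
This cut is saturated, so no flow can exceed 9.

9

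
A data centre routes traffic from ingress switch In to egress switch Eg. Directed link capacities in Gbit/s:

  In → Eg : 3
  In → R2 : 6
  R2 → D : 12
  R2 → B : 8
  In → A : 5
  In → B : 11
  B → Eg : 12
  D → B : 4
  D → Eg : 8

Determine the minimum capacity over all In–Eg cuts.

Augment In→Eg: bottleneck 3, flow now 3.
Augment In→B→Eg: bottleneck 11, flow now 14.
Augment In→R2→B→Eg: bottleneck 1, flow now 15.
Augment In→R2→D→Eg: bottleneck 5, flow now 20.
No augmenting path remains; maximum flow = 20.
By max-flow min-cut, the minimum cut capacity equals the max flow.
In the residual graph, reachable from In: {In, A}.
Min-cut edges: In→R2 (6), In→B (11), In→Eg (3); capacity 6 + 11 + 3 = 20.

20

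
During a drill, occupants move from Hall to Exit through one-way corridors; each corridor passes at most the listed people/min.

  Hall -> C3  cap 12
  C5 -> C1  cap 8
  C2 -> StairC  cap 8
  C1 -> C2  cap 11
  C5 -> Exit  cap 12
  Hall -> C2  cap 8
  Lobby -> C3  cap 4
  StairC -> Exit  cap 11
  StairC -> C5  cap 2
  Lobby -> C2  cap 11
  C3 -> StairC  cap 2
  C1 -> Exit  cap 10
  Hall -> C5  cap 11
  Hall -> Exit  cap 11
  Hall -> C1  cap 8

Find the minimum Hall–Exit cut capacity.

Augment Hall→Exit: bottleneck 11, flow now 11.
Augment Hall→C5→Exit: bottleneck 11, flow now 22.
Augment Hall→C1→Exit: bottleneck 8, flow now 30.
Augment Hall→C3→StairC→Exit: bottleneck 2, flow now 32.
Augment Hall→C2→StairC→Exit: bottleneck 8, flow now 40.
No augmenting path remains; maximum flow = 40.
By max-flow min-cut, the minimum cut capacity equals the max flow.
In the residual graph, reachable from Hall: {Hall, C3}.
Min-cut edges: Hall→C5 (11), Hall→C1 (8), Hall→C2 (8), Hall→Exit (11), C3→StairC (2); capacity 11 + 8 + 8 + 11 + 2 = 40.

40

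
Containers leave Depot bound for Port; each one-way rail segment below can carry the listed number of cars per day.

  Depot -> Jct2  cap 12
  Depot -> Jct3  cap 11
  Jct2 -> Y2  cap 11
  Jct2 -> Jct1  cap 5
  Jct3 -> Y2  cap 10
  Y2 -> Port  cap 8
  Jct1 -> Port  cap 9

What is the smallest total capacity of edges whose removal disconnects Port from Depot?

Augment Depot→Jct2→Y2→Port: bottleneck 8, flow now 8.
Augment Depot→Jct2→Jct1→Port: bottleneck 4, flow now 12.
Augment Depot→Jct3→Y2→Jct2→Jct1→Port: bottleneck 1, flow now 13. (uses reverse residual edge)
No augmenting path remains; maximum flow = 13.
By max-flow min-cut, the minimum cut capacity equals the max flow.
In the residual graph, reachable from Depot: {Depot, Jct2, Jct3, Y2}.
Min-cut edges: Jct2→Jct1 (5), Y2→Port (8); capacity 5 + 8 = 13.

13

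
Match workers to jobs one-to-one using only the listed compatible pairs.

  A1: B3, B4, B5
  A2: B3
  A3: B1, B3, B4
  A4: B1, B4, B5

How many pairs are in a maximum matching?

Unit-capacity flow: source→left, listed edges, right→sink; max matching = max flow.
Augmenting path A1→B3 (+1); matched 1.
Augmenting path A3→B1 (+1); matched 2.
Augmenting path A4→B4 (+1); matched 3.
Augmenting path A2→B3→A1→B5 (+1); matched 4.
No augmenting path remains; maximum matching = 4.
König certificate: {A1, A2, A3, A4} is a vertex cover of size 4 (every listed pair touches it), so no matching can be larger.

4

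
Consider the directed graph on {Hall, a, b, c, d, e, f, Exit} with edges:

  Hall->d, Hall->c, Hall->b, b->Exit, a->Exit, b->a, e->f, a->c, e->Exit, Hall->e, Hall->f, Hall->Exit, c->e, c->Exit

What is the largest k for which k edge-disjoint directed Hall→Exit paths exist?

4

Assign every edge capacity 1; by Menger, the answer equals the max flow.
Path Hall→Exit (+1); total 1.
Path Hall→b→Exit (+1); total 2.
Path Hall→c→Exit (+1); total 3.
Path Hall→e→Exit (+1); total 4.
No residual Hall→Exit path; max flow = 4.
Certifying cut of size 4: {Hall→Exit, Hall→b, Hall→c, Hall→e}.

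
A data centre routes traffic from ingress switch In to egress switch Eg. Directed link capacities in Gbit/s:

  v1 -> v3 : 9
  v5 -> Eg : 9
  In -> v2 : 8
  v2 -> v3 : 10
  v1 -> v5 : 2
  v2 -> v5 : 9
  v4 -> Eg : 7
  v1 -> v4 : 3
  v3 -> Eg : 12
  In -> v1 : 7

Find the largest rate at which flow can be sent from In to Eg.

Augment In→v1→v3→Eg: bottleneck 7, flow now 7.
Augment In→v2→v3→Eg: bottleneck 5, flow now 12.
Augment In→v2→v5→Eg: bottleneck 3, flow now 15.
No augmenting path remains; maximum flow = 15.
In the residual graph, reachable from In: {In}.
Min-cut edges: In→v1 (7), In→v2 (8); capacity 7 + 8 = 15.
This cut is saturated, so no flow can exceed 15.

15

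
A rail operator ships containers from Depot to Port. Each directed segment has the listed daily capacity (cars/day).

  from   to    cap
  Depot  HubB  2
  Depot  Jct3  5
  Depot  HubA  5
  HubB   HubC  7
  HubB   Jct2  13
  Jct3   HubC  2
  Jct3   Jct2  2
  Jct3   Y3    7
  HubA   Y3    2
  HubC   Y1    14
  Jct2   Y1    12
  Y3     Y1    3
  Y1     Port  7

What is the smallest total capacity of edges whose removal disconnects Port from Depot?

7

Augment Depot→HubB→HubC→Y1→Port: bottleneck 2, flow now 2.
Augment Depot→Jct3→HubC→Y1→Port: bottleneck 2, flow now 4.
Augment Depot→Jct3→Jct2→Y1→Port: bottleneck 2, flow now 6.
Augment Depot→Jct3→Y3→Y1→Port: bottleneck 1, flow now 7.
No augmenting path remains; maximum flow = 7.
By max-flow min-cut, the minimum cut capacity equals the max flow.
In the residual graph, reachable from Depot: {Depot, HubB, Jct3, HubA, HubC, Jct2, Y3, Y1}.
Min-cut edges: Y1→Port (7); capacity 7 = 7.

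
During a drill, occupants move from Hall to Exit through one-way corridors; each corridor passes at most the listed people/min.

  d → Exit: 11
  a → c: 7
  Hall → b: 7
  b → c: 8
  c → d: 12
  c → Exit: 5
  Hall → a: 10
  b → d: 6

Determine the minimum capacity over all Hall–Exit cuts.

14

Augment Hall→a→c→Exit: bottleneck 5, flow now 5.
Augment Hall→b→d→Exit: bottleneck 6, flow now 11.
Augment Hall→a→c→d→Exit: bottleneck 2, flow now 13.
Augment Hall→b→c→d→Exit: bottleneck 1, flow now 14.
No augmenting path remains; maximum flow = 14.
By max-flow min-cut, the minimum cut capacity equals the max flow.
In the residual graph, reachable from Hall: {Hall, a}.
Min-cut edges: Hall→b (7), a→c (7); capacity 7 + 7 = 14.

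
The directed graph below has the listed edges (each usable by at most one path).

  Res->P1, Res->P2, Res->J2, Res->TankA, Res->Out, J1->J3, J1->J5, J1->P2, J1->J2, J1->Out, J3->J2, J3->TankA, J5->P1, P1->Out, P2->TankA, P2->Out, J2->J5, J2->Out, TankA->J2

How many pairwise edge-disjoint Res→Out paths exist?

4

Assign every edge capacity 1; by Menger, the answer equals the max flow.
Path Res→Out (+1); total 1.
Path Res→P1→Out (+1); total 2.
Path Res→P2→Out (+1); total 3.
Path Res→J2→Out (+1); total 4.
No residual Res→Out path; max flow = 4.
Certifying cut of size 4: {J2→Out, P1→Out, Res→Out, Res→P2}.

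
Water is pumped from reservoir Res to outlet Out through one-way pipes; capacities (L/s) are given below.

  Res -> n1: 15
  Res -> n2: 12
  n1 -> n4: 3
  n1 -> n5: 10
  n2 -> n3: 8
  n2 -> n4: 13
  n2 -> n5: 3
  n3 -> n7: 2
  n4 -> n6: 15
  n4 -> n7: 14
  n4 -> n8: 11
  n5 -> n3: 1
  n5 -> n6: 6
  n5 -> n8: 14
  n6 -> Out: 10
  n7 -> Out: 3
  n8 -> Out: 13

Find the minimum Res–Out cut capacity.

Augment Res→n1→n4→n6→Out: bottleneck 3, flow now 3.
Augment Res→n1→n5→n6→Out: bottleneck 6, flow now 9.
Augment Res→n1→n5→n8→Out: bottleneck 4, flow now 13.
Augment Res→n2→n3→n7→Out: bottleneck 2, flow now 15.
Augment Res→n2→n4→n6→Out: bottleneck 1, flow now 16.
Augment Res→n2→n4→n7→Out: bottleneck 1, flow now 17.
Augment Res→n2→n4→n8→Out: bottleneck 8, flow now 25.
No augmenting path remains; maximum flow = 25.
By max-flow min-cut, the minimum cut capacity equals the max flow.
In the residual graph, reachable from Res: {Res, n1}.
Min-cut edges: Res→n2 (12), n1→n4 (3), n1→n5 (10); capacity 12 + 3 + 10 = 25.

25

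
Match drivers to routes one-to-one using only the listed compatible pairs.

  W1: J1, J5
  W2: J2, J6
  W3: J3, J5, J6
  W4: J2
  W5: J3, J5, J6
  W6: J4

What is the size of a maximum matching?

6

Unit-capacity flow: source→left, listed edges, right→sink; max matching = max flow.
Augmenting path W1→J1 (+1); matched 1.
Augmenting path W2→J2 (+1); matched 2.
Augmenting path W3→J3 (+1); matched 3.
Augmenting path W5→J5 (+1); matched 4.
Augmenting path W6→J4 (+1); matched 5.
Augmenting path W4→J2→W2→J6 (+1); matched 6.
No augmenting path remains; maximum matching = 6.
König certificate: {W1, W2, W3, W4, W5, W6} is a vertex cover of size 6 (every listed pair touches it), so no matching can be larger.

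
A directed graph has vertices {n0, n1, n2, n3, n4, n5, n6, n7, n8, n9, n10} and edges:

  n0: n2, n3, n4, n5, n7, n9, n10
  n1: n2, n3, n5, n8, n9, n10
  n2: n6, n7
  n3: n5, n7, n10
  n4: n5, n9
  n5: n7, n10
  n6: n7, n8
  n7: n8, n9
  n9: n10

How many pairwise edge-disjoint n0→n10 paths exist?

Assign every edge capacity 1; by Menger, the answer equals the max flow.
Path n0→n10 (+1); total 1.
Path n0→n3→n10 (+1); total 2.
Path n0→n5→n10 (+1); total 3.
Path n0→n9→n10 (+1); total 4.
No residual n0→n10 path; max flow = 4.
Certifying cut of size 4: {n0→n10, n0→n3, n5→n10, n9→n10}.

4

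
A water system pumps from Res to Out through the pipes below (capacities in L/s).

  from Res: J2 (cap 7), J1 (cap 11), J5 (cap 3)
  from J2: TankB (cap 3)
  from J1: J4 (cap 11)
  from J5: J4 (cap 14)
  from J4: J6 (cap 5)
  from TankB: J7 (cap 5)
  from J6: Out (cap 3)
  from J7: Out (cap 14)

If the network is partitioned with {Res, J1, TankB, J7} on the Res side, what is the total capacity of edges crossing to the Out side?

35

Edges leaving {Res, J1, TankB, J7}: Res→J2 (7), Res→J5 (3), J1→J4 (11), J7→Out (14).
Cut capacity = 7 + 3 + 11 + 14 = 35.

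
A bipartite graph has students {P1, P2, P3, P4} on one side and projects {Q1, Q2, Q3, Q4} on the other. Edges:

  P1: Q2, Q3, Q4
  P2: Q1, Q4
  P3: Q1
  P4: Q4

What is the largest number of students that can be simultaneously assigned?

Unit-capacity flow: source→left, listed edges, right→sink; max matching = max flow.
Augmenting path P1→Q2 (+1); matched 1.
Augmenting path P2→Q1 (+1); matched 2.
Augmenting path P4→Q4 (+1); matched 3.
No augmenting path remains; maximum matching = 3.
König certificate: {P1, Q1, Q4} is a vertex cover of size 3 (every listed pair touches it), so no matching can be larger.

3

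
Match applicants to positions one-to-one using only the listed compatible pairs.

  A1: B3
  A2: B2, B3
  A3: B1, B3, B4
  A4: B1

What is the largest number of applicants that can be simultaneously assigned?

4

Unit-capacity flow: source→left, listed edges, right→sink; max matching = max flow.
Augmenting path A1→B3 (+1); matched 1.
Augmenting path A2→B2 (+1); matched 2.
Augmenting path A3→B1 (+1); matched 3.
Augmenting path A4→B1→A3→B4 (+1); matched 4.
No augmenting path remains; maximum matching = 4.
König certificate: {A1, A2, A3, A4} is a vertex cover of size 4 (every listed pair touches it), so no matching can be larger.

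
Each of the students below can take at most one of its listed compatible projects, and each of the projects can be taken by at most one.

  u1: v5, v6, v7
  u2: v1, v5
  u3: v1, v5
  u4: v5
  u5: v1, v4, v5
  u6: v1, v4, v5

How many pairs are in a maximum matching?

Unit-capacity flow: source→left, listed edges, right→sink; max matching = max flow.
Augmenting path u1→v5 (+1); matched 1.
Augmenting path u2→v1 (+1); matched 2.
Augmenting path u5→v4 (+1); matched 3.
Augmenting path u3→v5→u1→v6 (+1); matched 4.
No augmenting path remains; maximum matching = 4.
König certificate: {u1, v1, v4, v5} is a vertex cover of size 4 (every listed pair touches it), so no matching can be larger.

4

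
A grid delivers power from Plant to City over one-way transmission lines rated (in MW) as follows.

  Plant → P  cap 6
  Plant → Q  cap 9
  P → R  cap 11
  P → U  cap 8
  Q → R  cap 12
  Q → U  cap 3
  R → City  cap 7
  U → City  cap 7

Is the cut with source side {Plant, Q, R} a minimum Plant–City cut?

No — its capacity is 16, but the minimum cut has capacity 14.

Given cut capacity: 6 + 3 + 7 = 16.
Augment Plant→P→R→City: bottleneck 6, flow now 6.
Augment Plant→Q→R→City: bottleneck 1, flow now 7.
Augment Plant→Q→U→City: bottleneck 3, flow now 10.
Augment Plant→Q→R→P→U→City: bottleneck 4, flow now 14. (uses reverse residual edge)
No augmenting path remains; maximum flow = 14.
In the residual graph, reachable from Plant: {Plant, P, Q, R, U}.
Min-cut edges: R→City (7), U→City (7); capacity 7 + 7 = 14.
Cut capacity 16 exceeds the max flow 14, so it is not minimum.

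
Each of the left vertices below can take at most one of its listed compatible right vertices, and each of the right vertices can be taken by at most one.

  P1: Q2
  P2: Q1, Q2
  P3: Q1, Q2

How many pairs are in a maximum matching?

Unit-capacity flow: source→left, listed edges, right→sink; max matching = max flow.
Augmenting path P1→Q2 (+1); matched 1.
Augmenting path P2→Q1 (+1); matched 2.
No augmenting path remains; maximum matching = 2.
König certificate: {Q1, Q2} is a vertex cover of size 2 (every listed pair touches it), so no matching can be larger.

2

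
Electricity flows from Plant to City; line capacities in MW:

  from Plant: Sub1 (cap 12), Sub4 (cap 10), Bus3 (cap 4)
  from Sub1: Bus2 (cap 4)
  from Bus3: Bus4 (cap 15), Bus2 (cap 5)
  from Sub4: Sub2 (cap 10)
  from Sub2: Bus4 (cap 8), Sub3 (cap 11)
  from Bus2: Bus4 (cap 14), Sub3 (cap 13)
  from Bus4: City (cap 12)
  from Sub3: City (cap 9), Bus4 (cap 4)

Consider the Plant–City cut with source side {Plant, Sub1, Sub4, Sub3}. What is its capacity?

31

Edges leaving {Plant, Sub1, Sub4, Sub3}: Plant→Bus3 (4), Sub1→Bus2 (4), Sub4→Sub2 (10), Sub3→Bus4 (4), Sub3→City (9).
Cut capacity = 4 + 4 + 10 + 4 + 9 = 31.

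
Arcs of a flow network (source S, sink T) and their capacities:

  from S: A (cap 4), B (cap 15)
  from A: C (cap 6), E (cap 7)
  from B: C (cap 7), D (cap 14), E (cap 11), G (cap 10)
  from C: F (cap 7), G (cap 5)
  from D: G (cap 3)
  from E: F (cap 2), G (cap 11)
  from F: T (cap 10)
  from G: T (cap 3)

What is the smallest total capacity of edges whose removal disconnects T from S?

12

Augment S→B→G→T: bottleneck 3, flow now 3.
Augment S→A→C→F→T: bottleneck 4, flow now 7.
Augment S→B→C→F→T: bottleneck 3, flow now 10.
Augment S→B→E→F→T: bottleneck 2, flow now 12.
No augmenting path remains; maximum flow = 12.
By max-flow min-cut, the minimum cut capacity equals the max flow.
In the residual graph, reachable from S: {S, A, B, C, D, E, G}.
Min-cut edges: C→F (7), E→F (2), G→T (3); capacity 7 + 2 + 3 = 12.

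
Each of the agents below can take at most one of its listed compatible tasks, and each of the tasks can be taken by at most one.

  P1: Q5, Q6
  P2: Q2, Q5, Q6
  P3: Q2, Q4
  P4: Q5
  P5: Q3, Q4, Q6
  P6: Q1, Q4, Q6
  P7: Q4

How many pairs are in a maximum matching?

Unit-capacity flow: source→left, listed edges, right→sink; max matching = max flow.
Augmenting path P1→Q5 (+1); matched 1.
Augmenting path P2→Q2 (+1); matched 2.
Augmenting path P3→Q4 (+1); matched 3.
Augmenting path P5→Q3 (+1); matched 4.
Augmenting path P6→Q1 (+1); matched 5.
Augmenting path P4→Q5→P1→Q6 (+1); matched 6.
No augmenting path remains; maximum matching = 6.
König certificate: {P5, P6, Q2, Q4, Q5, Q6} is a vertex cover of size 6 (every listed pair touches it), so no matching can be larger.

6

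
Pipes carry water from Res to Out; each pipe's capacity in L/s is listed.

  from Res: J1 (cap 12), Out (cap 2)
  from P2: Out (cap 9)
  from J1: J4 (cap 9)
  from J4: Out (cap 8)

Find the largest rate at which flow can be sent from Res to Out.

10

Augment Res→Out: bottleneck 2, flow now 2.
Augment Res→J1→J4→Out: bottleneck 8, flow now 10.
No augmenting path remains; maximum flow = 10.
In the residual graph, reachable from Res: {Res, J1, J4}.
Min-cut edges: Res→Out (2), J4→Out (8); capacity 2 + 8 = 10.
This cut is saturated, so no flow can exceed 10.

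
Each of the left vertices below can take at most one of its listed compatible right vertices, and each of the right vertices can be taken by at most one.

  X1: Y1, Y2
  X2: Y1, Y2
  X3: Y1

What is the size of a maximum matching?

2

Unit-capacity flow: source→left, listed edges, right→sink; max matching = max flow.
Augmenting path X1→Y1 (+1); matched 1.
Augmenting path X2→Y2 (+1); matched 2.
No augmenting path remains; maximum matching = 2.
König certificate: {Y1, Y2} is a vertex cover of size 2 (every listed pair touches it), so no matching can be larger.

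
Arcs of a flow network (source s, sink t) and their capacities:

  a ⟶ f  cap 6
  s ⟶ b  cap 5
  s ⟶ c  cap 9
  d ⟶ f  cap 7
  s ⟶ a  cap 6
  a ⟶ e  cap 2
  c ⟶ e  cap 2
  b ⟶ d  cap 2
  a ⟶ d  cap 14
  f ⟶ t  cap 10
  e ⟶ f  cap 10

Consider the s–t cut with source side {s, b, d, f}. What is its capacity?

25

Edges leaving {s, b, d, f}: s→a (6), s→c (9), f→t (10).
Cut capacity = 6 + 9 + 10 = 25.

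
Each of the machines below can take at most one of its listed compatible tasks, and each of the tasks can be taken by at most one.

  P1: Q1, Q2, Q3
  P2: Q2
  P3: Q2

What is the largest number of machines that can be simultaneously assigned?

2

Unit-capacity flow: source→left, listed edges, right→sink; max matching = max flow.
Augmenting path P1→Q1 (+1); matched 1.
Augmenting path P2→Q2 (+1); matched 2.
No augmenting path remains; maximum matching = 2.
König certificate: {P1, Q2} is a vertex cover of size 2 (every listed pair touches it), so no matching can be larger.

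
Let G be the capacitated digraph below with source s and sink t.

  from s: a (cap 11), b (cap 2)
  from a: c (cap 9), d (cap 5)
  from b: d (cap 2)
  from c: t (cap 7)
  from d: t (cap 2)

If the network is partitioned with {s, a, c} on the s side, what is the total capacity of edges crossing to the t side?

14

Edges leaving {s, a, c}: s→b (2), a→d (5), c→t (7).
Cut capacity = 2 + 5 + 7 = 14.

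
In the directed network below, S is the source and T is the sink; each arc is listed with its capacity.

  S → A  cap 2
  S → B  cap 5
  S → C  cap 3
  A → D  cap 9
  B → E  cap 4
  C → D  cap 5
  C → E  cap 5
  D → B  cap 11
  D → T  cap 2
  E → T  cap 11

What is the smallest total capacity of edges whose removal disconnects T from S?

Augment S→A→D→T: bottleneck 2, flow now 2.
Augment S→B→E→T: bottleneck 4, flow now 6.
Augment S→C→E→T: bottleneck 3, flow now 9.
No augmenting path remains; maximum flow = 9.
By max-flow min-cut, the minimum cut capacity equals the max flow.
In the residual graph, reachable from S: {S, B}.
Min-cut edges: S→A (2), S→C (3), B→E (4); capacity 2 + 3 + 4 = 9.

9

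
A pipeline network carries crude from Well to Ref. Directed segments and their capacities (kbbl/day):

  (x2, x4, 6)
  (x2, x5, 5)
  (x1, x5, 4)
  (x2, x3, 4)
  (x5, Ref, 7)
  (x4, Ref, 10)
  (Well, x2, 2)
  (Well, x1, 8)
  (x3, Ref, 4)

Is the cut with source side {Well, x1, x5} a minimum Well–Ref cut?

Given cut capacity: 2 + 7 = 9.
Augment Well→x1→x5→Ref: bottleneck 4, flow now 4.
Augment Well→x2→x3→Ref: bottleneck 2, flow now 6.
No augmenting path remains; maximum flow = 6.
In the residual graph, reachable from Well: {Well, x1}.
Min-cut edges: Well→x2 (2), x1→x5 (4); capacity 2 + 4 = 6.
Cut capacity 9 exceeds the max flow 6, so it is not minimum.

No — its capacity is 9, but the minimum cut has capacity 6.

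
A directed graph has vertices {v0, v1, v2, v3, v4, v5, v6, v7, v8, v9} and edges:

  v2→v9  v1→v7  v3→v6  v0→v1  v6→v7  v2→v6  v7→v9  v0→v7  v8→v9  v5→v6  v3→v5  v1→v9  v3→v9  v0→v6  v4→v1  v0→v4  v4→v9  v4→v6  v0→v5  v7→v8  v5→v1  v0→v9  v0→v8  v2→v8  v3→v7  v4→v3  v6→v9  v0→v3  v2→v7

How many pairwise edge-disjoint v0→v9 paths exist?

Assign every edge capacity 1; by Menger, the answer equals the max flow.
Path v0→v9 (+1); total 1.
Path v0→v1→v9 (+1); total 2.
Path v0→v3→v9 (+1); total 3.
Path v0→v4→v9 (+1); total 4.
Path v0→v6→v9 (+1); total 5.
Path v0→v7→v9 (+1); total 6.
Path v0→v8→v9 (+1); total 7.
No residual v0→v9 path; max flow = 7.
Certifying cut of size 7: {v0→v3, v0→v4, v0→v9, v1→v9, v6→v9, v7→v9, v8→v9}.

7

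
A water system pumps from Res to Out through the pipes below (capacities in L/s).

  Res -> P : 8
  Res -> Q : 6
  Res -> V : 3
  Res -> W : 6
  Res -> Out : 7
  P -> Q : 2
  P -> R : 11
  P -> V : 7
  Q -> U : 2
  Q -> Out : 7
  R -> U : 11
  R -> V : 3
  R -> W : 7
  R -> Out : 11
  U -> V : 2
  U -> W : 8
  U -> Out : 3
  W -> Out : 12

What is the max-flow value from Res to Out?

Augment Res→Out: bottleneck 7, flow now 7.
Augment Res→Q→Out: bottleneck 6, flow now 13.
Augment Res→W→Out: bottleneck 6, flow now 19.
Augment Res→P→Q→Out: bottleneck 1, flow now 20.
Augment Res→P→R→Out: bottleneck 7, flow now 27.
No augmenting path remains; maximum flow = 27.
In the residual graph, reachable from Res: {Res, V}.
Min-cut edges: Res→P (8), Res→Q (6), Res→W (6), Res→Out (7); capacity 8 + 6 + 6 + 7 = 27.
This cut is saturated, so no flow can exceed 27.

27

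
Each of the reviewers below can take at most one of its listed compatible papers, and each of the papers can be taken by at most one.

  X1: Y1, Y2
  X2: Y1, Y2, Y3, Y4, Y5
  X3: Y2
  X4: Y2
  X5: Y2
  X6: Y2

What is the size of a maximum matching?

3

Unit-capacity flow: source→left, listed edges, right→sink; max matching = max flow.
Augmenting path X1→Y1 (+1); matched 1.
Augmenting path X2→Y2 (+1); matched 2.
Augmenting path X3→Y2→X2→Y3 (+1); matched 3.
No augmenting path remains; maximum matching = 3.
König certificate: {X1, X2, Y2} is a vertex cover of size 3 (every listed pair touches it), so no matching can be larger.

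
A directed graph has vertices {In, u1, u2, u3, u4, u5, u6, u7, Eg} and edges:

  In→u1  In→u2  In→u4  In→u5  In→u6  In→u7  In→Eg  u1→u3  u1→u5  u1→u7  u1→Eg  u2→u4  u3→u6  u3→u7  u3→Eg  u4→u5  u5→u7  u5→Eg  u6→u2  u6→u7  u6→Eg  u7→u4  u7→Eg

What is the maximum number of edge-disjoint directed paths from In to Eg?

5

Assign every edge capacity 1; by Menger, the answer equals the max flow.
Path In→Eg (+1); total 1.
Path In→u1→Eg (+1); total 2.
Path In→u5→Eg (+1); total 3.
Path In→u6→Eg (+1); total 4.
Path In→u7→Eg (+1); total 5.
No residual In→Eg path; max flow = 5.
Certifying cut of size 5: {In→Eg, In→u1, In→u6, u5→Eg, u7→Eg}.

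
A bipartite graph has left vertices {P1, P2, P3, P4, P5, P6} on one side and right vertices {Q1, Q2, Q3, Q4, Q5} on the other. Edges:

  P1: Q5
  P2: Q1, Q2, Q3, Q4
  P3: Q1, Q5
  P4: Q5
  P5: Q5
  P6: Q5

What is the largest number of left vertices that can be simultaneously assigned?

3

Unit-capacity flow: source→left, listed edges, right→sink; max matching = max flow.
Augmenting path P1→Q5 (+1); matched 1.
Augmenting path P2→Q1 (+1); matched 2.
Augmenting path P3→Q1→P2→Q2 (+1); matched 3.
No augmenting path remains; maximum matching = 3.
König certificate: {P2, P3, Q5} is a vertex cover of size 3 (every listed pair touches it), so no matching can be larger.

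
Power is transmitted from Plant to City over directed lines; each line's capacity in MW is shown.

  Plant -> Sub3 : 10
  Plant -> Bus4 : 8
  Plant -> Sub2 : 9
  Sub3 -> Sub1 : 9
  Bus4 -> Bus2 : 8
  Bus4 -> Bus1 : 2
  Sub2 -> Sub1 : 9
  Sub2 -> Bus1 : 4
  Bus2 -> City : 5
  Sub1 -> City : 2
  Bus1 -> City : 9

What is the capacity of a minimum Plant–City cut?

13

Augment Plant→Sub3→Sub1→City: bottleneck 2, flow now 2.
Augment Plant→Bus4→Bus2→City: bottleneck 5, flow now 7.
Augment Plant→Bus4→Bus1→City: bottleneck 2, flow now 9.
Augment Plant→Sub2→Bus1→City: bottleneck 4, flow now 13.
No augmenting path remains; maximum flow = 13.
By max-flow min-cut, the minimum cut capacity equals the max flow.
In the residual graph, reachable from Plant: {Plant, Sub3, Bus4, Sub2, Bus2, Sub1}.
Min-cut edges: Bus4→Bus1 (2), Sub2→Bus1 (4), Bus2→City (5), Sub1→City (2); capacity 2 + 4 + 5 + 2 = 13.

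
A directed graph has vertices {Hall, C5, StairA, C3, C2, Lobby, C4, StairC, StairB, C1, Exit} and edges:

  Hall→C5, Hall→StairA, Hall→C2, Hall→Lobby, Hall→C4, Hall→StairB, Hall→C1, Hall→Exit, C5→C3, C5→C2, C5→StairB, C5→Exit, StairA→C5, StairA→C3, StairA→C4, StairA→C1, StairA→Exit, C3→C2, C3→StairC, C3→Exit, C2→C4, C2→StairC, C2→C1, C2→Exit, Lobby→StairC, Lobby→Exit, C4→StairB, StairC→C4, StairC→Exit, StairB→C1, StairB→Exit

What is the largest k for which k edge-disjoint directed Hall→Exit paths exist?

6

Assign every edge capacity 1; by Menger, the answer equals the max flow.
Path Hall→Exit (+1); total 1.
Path Hall→C5→Exit (+1); total 2.
Path Hall→StairA→Exit (+1); total 3.
Path Hall→C2→Exit (+1); total 4.
Path Hall→Lobby→Exit (+1); total 5.
Path Hall→StairB→Exit (+1); total 6.
No residual Hall→Exit path; max flow = 6.
Certifying cut of size 6: {Hall→C2, Hall→C5, Hall→Exit, Hall→Lobby, Hall→StairA, StairB→Exit}.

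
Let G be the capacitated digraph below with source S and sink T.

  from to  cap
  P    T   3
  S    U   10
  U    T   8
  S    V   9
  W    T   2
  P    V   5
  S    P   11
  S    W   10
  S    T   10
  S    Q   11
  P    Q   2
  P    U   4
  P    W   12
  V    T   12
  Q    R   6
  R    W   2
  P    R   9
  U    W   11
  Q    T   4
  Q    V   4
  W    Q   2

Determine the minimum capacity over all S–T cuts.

Augment S→T: bottleneck 10, flow now 10.
Augment S→P→T: bottleneck 3, flow now 13.
Augment S→Q→T: bottleneck 4, flow now 17.
Augment S→U→T: bottleneck 8, flow now 25.
Augment S→V→T: bottleneck 9, flow now 34.
Augment S→W→T: bottleneck 2, flow now 36.
Augment S→P→V→T: bottleneck 3, flow now 39.
No augmenting path remains; maximum flow = 39.
By max-flow min-cut, the minimum cut capacity equals the max flow.
In the residual graph, reachable from S: {S, P, Q, R, U, V, W}.
Min-cut edges: S→T (10), P→T (3), Q→T (4), U→T (8), V→T (12), W→T (2); capacity 10 + 3 + 4 + 8 + 12 + 2 = 39.

39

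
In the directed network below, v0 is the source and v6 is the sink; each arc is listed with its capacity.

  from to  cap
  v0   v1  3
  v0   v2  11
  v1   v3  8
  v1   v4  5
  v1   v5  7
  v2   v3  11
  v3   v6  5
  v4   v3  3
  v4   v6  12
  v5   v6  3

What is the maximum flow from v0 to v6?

Augment v0→v1→v3→v6: bottleneck 3, flow now 3.
Augment v0→v2→v3→v6: bottleneck 2, flow now 5.
Augment v0→v2→v3→v1→v4→v6: bottleneck 3, flow now 8. (uses reverse residual edge)
No augmenting path remains; maximum flow = 8.
In the residual graph, reachable from v0: {v0, v2, v3}.
Min-cut edges: v0→v1 (3), v3→v6 (5); capacity 3 + 5 = 8.
This cut is saturated, so no flow can exceed 8.

8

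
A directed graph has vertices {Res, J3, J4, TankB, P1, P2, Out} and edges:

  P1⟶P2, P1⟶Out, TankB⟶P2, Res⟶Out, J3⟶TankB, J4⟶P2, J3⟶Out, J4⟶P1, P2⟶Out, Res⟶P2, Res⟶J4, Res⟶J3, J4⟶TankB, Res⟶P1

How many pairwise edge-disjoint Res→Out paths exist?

4

Assign every edge capacity 1; by Menger, the answer equals the max flow.
Path Res→Out (+1); total 1.
Path Res→J3→Out (+1); total 2.
Path Res→P1→Out (+1); total 3.
Path Res→P2→Out (+1); total 4.
No residual Res→Out path; max flow = 4.
Certifying cut of size 4: {P1→Out, P2→Out, Res→J3, Res→Out}.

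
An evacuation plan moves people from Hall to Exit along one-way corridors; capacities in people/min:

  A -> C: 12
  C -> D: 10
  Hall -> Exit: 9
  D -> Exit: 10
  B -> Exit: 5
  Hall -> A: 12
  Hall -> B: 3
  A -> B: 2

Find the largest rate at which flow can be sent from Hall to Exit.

24

Augment Hall→Exit: bottleneck 9, flow now 9.
Augment Hall→B→Exit: bottleneck 3, flow now 12.
Augment Hall→A→B→Exit: bottleneck 2, flow now 14.
Augment Hall→A→C→D→Exit: bottleneck 10, flow now 24.
No augmenting path remains; maximum flow = 24.
In the residual graph, reachable from Hall: {Hall}.
Min-cut edges: Hall→A (12), Hall→B (3), Hall→Exit (9); capacity 12 + 3 + 9 = 24.
This cut is saturated, so no flow can exceed 24.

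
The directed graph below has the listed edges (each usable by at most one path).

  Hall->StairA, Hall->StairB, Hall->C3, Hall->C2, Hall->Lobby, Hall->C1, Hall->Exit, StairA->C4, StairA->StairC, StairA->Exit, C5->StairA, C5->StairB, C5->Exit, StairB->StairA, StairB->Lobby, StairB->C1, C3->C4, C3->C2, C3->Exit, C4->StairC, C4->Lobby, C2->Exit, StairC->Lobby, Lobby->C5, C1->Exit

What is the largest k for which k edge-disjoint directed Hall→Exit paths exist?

Assign every edge capacity 1; by Menger, the answer equals the max flow.
Path Hall→Exit (+1); total 1.
Path Hall→StairA→Exit (+1); total 2.
Path Hall→C3→Exit (+1); total 3.
Path Hall→C2→Exit (+1); total 4.
Path Hall→C1→Exit (+1); total 5.
Path Hall→Lobby→C5→Exit (+1); total 6.
No residual Hall→Exit path; max flow = 6.
Certifying cut of size 6: {C1→Exit, Hall→C2, Hall→C3, Hall→Exit, Lobby→C5, StairA→Exit}.

6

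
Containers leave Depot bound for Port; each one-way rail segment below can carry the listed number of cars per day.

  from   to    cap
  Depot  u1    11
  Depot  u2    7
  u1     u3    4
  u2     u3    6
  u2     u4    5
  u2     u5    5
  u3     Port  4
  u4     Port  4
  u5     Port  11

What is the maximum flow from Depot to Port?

11

Augment Depot→u1→u3→Port: bottleneck 4, flow now 4.
Augment Depot→u2→u4→Port: bottleneck 4, flow now 8.
Augment Depot→u2→u5→Port: bottleneck 3, flow now 11.
No augmenting path remains; maximum flow = 11.
In the residual graph, reachable from Depot: {Depot, u1}.
Min-cut edges: Depot→u2 (7), u1→u3 (4); capacity 7 + 4 = 11.
This cut is saturated, so no flow can exceed 11.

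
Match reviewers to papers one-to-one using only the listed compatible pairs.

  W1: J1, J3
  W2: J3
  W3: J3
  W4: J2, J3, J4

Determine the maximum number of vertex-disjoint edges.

Unit-capacity flow: source→left, listed edges, right→sink; max matching = max flow.
Augmenting path W1→J1 (+1); matched 1.
Augmenting path W2→J3 (+1); matched 2.
Augmenting path W4→J2 (+1); matched 3.
No augmenting path remains; maximum matching = 3.
König certificate: {W1, W4, J3} is a vertex cover of size 3 (every listed pair touches it), so no matching can be larger.

3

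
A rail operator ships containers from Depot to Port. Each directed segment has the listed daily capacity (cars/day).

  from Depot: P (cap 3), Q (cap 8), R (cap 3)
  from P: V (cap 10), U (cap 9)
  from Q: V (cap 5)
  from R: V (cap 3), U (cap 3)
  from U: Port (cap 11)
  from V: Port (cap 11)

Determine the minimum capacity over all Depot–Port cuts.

Augment Depot→P→U→Port: bottleneck 3, flow now 3.
Augment Depot→Q→V→Port: bottleneck 5, flow now 8.
Augment Depot→R→U→Port: bottleneck 3, flow now 11.
No augmenting path remains; maximum flow = 11.
By max-flow min-cut, the minimum cut capacity equals the max flow.
In the residual graph, reachable from Depot: {Depot, Q}.
Min-cut edges: Depot→P (3), Depot→R (3), Q→V (5); capacity 3 + 3 + 5 = 11.

11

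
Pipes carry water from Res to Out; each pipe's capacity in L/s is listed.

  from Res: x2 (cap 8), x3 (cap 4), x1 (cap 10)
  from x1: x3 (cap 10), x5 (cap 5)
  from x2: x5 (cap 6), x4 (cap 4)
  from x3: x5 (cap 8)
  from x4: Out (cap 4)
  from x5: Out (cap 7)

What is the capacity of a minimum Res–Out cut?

11

Augment Res→x1→x5→Out: bottleneck 5, flow now 5.
Augment Res→x2→x4→Out: bottleneck 4, flow now 9.
Augment Res→x2→x5→Out: bottleneck 2, flow now 11.
No augmenting path remains; maximum flow = 11.
By max-flow min-cut, the minimum cut capacity equals the max flow.
In the residual graph, reachable from Res: {Res, x1, x2, x3, x5}.
Min-cut edges: x2→x4 (4), x5→Out (7); capacity 4 + 7 = 11.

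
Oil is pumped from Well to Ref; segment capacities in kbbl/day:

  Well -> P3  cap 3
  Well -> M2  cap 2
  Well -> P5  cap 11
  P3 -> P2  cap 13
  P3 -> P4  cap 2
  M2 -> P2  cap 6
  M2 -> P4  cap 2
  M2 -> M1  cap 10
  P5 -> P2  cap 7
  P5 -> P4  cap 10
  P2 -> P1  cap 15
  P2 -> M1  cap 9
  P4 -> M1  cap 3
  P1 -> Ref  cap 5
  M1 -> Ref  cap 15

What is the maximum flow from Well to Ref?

Augment Well→M2→M1→Ref: bottleneck 2, flow now 2.
Augment Well→P3→P2→P1→Ref: bottleneck 3, flow now 5.
Augment Well→P5→P2→P1→Ref: bottleneck 2, flow now 7.
Augment Well→P5→P2→M1→Ref: bottleneck 5, flow now 12.
Augment Well→P5→P4→M1→Ref: bottleneck 3, flow now 15.
No augmenting path remains; maximum flow = 15.
In the residual graph, reachable from Well: {Well, P5, P4}.
Min-cut edges: Well→P3 (3), Well→M2 (2), P5→P2 (7), P4→M1 (3); capacity 3 + 2 + 7 + 3 = 15.
This cut is saturated, so no flow can exceed 15.

15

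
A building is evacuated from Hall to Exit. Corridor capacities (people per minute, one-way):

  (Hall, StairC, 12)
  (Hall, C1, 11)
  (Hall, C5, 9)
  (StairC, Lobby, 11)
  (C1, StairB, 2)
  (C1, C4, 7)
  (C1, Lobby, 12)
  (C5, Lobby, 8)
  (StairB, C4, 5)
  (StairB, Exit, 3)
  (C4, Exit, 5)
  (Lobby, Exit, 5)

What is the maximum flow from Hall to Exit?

12

Augment Hall→StairC→Lobby→Exit: bottleneck 5, flow now 5.
Augment Hall→C1→StairB→Exit: bottleneck 2, flow now 7.
Augment Hall→C1→C4→Exit: bottleneck 5, flow now 12.
No augmenting path remains; maximum flow = 12.
In the residual graph, reachable from Hall: {Hall, StairC, C1, C5, C4, Lobby}.
Min-cut edges: C1→StairB (2), C4→Exit (5), Lobby→Exit (5); capacity 2 + 5 + 5 = 12.
This cut is saturated, so no flow can exceed 12.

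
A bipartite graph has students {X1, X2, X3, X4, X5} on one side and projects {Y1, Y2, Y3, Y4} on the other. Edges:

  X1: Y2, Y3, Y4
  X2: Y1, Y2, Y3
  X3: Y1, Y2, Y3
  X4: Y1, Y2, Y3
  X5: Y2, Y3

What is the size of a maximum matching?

4

Unit-capacity flow: source→left, listed edges, right→sink; max matching = max flow.
Augmenting path X1→Y2 (+1); matched 1.
Augmenting path X2→Y1 (+1); matched 2.
Augmenting path X3→Y3 (+1); matched 3.
Augmenting path X4→Y2→X1→Y4 (+1); matched 4.
No augmenting path remains; maximum matching = 4.
König certificate: {X1, Y1, Y2, Y3} is a vertex cover of size 4 (every listed pair touches it), so no matching can be larger.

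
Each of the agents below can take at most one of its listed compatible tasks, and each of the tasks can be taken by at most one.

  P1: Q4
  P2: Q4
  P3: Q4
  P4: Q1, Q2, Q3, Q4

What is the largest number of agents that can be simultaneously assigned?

2

Unit-capacity flow: source→left, listed edges, right→sink; max matching = max flow.
Augmenting path P1→Q4 (+1); matched 1.
Augmenting path P4→Q1 (+1); matched 2.
No augmenting path remains; maximum matching = 2.
König certificate: {P4, Q4} is a vertex cover of size 2 (every listed pair touches it), so no matching can be larger.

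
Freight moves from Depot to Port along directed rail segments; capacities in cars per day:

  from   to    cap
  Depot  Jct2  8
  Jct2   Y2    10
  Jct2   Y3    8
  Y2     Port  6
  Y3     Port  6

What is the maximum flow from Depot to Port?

Augment Depot→Jct2→Y2→Port: bottleneck 6, flow now 6.
Augment Depot→Jct2→Y3→Port: bottleneck 2, flow now 8.
No augmenting path remains; maximum flow = 8.
In the residual graph, reachable from Depot: {Depot}.
Min-cut edges: Depot→Jct2 (8); capacity 8 = 8.
This cut is saturated, so no flow can exceed 8.

8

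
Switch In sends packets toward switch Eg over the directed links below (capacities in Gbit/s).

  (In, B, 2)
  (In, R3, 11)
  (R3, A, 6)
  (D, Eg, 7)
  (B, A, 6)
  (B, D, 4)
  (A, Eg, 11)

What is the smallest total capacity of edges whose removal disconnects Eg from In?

8

Augment In→B→D→Eg: bottleneck 2, flow now 2.
Augment In→R3→A→Eg: bottleneck 6, flow now 8.
No augmenting path remains; maximum flow = 8.
By max-flow min-cut, the minimum cut capacity equals the max flow.
In the residual graph, reachable from In: {In, R3}.
Min-cut edges: In→B (2), R3→A (6); capacity 2 + 6 = 8.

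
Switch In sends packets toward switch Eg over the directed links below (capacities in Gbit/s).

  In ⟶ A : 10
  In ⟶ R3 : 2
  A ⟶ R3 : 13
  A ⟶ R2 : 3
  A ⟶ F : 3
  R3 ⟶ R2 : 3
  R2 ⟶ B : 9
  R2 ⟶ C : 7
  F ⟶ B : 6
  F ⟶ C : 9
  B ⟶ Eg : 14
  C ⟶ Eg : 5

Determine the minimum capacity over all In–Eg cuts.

Augment In→A→R2→B→Eg: bottleneck 3, flow now 3.
Augment In→A→F→B→Eg: bottleneck 3, flow now 6.
Augment In→R3→R2→B→Eg: bottleneck 2, flow now 8.
Augment In→A→R3→R2→B→Eg: bottleneck 1, flow now 9.
No augmenting path remains; maximum flow = 9.
By max-flow min-cut, the minimum cut capacity equals the max flow.
In the residual graph, reachable from In: {In, A, R3}.
Min-cut edges: A→R2 (3), A→F (3), R3→R2 (3); capacity 3 + 3 + 3 = 9.

9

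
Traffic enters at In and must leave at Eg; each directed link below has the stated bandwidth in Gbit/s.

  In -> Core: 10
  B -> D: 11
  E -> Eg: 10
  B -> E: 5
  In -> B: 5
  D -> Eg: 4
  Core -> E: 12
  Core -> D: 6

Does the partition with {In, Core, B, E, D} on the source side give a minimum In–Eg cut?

Given cut capacity: 10 + 4 = 14.
Augment In→Core→E→Eg: bottleneck 10, flow now 10.
Augment In→B→D→Eg: bottleneck 4, flow now 14.
No augmenting path remains; maximum flow = 14.
Cut capacity 14 equals the max flow, so it is a minimum cut.

Yes — it is a minimum cut (capacity 14).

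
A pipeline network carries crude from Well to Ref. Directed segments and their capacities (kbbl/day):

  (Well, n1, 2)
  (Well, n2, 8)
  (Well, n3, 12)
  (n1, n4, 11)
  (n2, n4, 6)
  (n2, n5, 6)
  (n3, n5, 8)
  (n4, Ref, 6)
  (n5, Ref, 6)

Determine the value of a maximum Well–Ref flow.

12

Augment Well→n1→n4→Ref: bottleneck 2, flow now 2.
Augment Well→n2→n4→Ref: bottleneck 4, flow now 6.
Augment Well→n2→n5→Ref: bottleneck 4, flow now 10.
Augment Well→n3→n5→Ref: bottleneck 2, flow now 12.
No augmenting path remains; maximum flow = 12.
In the residual graph, reachable from Well: {Well, n1, n2, n3, n4, n5}.
Min-cut edges: n4→Ref (6), n5→Ref (6); capacity 6 + 6 = 12.
This cut is saturated, so no flow can exceed 12.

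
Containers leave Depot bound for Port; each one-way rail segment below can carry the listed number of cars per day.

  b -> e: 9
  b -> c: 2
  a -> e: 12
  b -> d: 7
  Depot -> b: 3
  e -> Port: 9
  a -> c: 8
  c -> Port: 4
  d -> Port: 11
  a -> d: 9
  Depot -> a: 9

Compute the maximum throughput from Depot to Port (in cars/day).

Augment Depot→a→c→Port: bottleneck 4, flow now 4.
Augment Depot→a→d→Port: bottleneck 5, flow now 9.
Augment Depot→b→d→Port: bottleneck 3, flow now 12.
No augmenting path remains; maximum flow = 12.
In the residual graph, reachable from Depot: {Depot}.
Min-cut edges: Depot→a (9), Depot→b (3); capacity 9 + 3 = 12.
This cut is saturated, so no flow can exceed 12.

12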